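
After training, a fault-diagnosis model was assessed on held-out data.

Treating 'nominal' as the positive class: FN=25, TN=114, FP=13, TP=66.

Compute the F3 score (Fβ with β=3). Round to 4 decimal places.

0.7350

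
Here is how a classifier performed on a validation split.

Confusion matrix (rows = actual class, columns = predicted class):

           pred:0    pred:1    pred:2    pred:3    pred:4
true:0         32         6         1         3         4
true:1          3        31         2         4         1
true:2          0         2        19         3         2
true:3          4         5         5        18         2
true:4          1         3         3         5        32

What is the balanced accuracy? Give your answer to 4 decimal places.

0.6878

Balanced accuracy = mean of per-class recall.
  0: recall = 32/46 = 0.69565
  1: recall = 31/41 = 0.75610
  2: recall = 19/26 = 0.73077
  3: recall = 18/34 = 0.52941
  4: recall = 32/44 = 0.72727
Mean = (0.69565 + 0.75610 + 0.73077 + 0.52941 + 0.72727) / 5 = 0.6878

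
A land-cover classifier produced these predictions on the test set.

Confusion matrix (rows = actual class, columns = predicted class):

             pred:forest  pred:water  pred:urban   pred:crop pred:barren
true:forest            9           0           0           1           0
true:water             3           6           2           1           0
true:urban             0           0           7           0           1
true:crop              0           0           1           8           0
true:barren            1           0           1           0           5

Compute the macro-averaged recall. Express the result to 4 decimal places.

Per-class recall (TP/(TP+FN)):
  forest: TP=9, FN=0+0+1+0=1 → 9/10 = 0.90000
  water: TP=6, FN=3+2+1+0=6 → 6/12 = 0.50000
  urban: TP=7, FN=0+0+0+1=1 → 7/8 = 0.87500
  crop: TP=8, FN=0+0+1+0=1 → 8/9 = 0.88889
  barren: TP=5, FN=1+0+1+0=2 → 5/7 = 0.71429
Macro-recall = mean = (0.90000 + 0.50000 + 0.87500 + 0.88889 + 0.71429) / 5 = 0.7756

0.7756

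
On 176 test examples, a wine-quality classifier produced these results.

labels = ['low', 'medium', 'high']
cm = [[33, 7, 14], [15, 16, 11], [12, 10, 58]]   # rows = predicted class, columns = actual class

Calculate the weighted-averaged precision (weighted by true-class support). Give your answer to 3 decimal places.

0.622

Per-class precision (TP/(TP+FP)):
  low: TP=33, FP=7+14=21 → 33/54 = 0.6111
  medium: TP=16, FP=15+11=26 → 16/42 = 0.3810
  high: TP=58, FP=12+10=22 → 58/80 = 0.7250
Weighted-precision = Σ (supportᵢ/N)·precisionᵢ with N=176: (60/176)·0.6111 + (33/176)·0.3810 + (83/176)·0.7250 = 0.622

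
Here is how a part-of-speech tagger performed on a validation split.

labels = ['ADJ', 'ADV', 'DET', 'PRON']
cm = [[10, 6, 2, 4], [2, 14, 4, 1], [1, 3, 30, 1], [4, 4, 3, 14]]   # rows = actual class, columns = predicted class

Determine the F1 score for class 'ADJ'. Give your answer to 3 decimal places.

0.513

One-vs-rest for 'ADJ': TP = diagonal; FP = other classes predicted 'ADJ'; FN = 'ADJ' predicted as other.
F1 score = 2·TP/(2·TP+FP+FN).
ADJ: TP=10, FP=2+1+4=7, FN=6+2+4=12 → 20/39 = 0.5128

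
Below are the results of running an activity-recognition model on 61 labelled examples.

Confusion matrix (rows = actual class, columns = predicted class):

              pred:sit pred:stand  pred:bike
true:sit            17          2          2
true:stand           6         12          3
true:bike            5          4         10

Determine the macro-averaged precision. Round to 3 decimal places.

0.647

Per-class precision (TP/(TP+FP)):
  sit: TP=17, FP=6+5=11 → 17/28 = 0.6071
  stand: TP=12, FP=2+4=6 → 12/18 = 0.6667
  bike: TP=10, FP=2+3=5 → 10/15 = 0.6667
Macro-precision = mean = (0.6071 + 0.6667 + 0.6667) / 3 = 0.647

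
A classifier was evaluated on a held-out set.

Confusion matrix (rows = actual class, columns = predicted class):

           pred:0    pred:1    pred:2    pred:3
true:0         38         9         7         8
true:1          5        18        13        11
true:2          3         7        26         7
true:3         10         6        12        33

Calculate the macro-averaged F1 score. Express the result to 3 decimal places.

0.531

Per-class F1 score (2·TP/(2·TP+FP+FN)):
  0: TP=38, FP=5+3+10=18, FN=9+7+8=24 → 76/118 = 0.6441
  1: TP=18, FP=9+7+6=22, FN=5+13+11=29 → 36/87 = 0.4138
  2: TP=26, FP=7+13+12=32, FN=3+7+7=17 → 52/101 = 0.5149
  3: TP=33, FP=8+11+7=26, FN=10+6+12=28 → 66/120 = 0.5500
Macro-F1 score = mean = (0.6441 + 0.4138 + 0.5149 + 0.5500) / 4 = 0.531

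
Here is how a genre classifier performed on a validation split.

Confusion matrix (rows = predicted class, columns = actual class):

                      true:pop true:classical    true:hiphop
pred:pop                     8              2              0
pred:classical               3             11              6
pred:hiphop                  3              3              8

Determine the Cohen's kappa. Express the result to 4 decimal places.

0.4156

Observed agreement pₒ = trace/N = 27/44 = 0.61364
Expected agreement pₑ = Σ (rowᵢ·colᵢ)/N² = (14·10 + 16·20 + 14·14)/44² = 0.33884
κ = (pₒ − pₑ)/(1 − pₑ) = (0.61364 − 0.33884)/(1 − 0.33884) = 0.4156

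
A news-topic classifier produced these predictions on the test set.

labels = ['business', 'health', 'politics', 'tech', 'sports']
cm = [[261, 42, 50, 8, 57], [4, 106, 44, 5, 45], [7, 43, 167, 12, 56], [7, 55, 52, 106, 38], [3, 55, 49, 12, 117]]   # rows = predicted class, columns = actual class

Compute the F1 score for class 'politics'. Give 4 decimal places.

Treat 'politics' as positive and all other classes as negative.
F1 score = 2·TP/(2·TP+FP+FN).
politics: TP=167, FP=7+43+12+56=118, FN=50+44+52+49=195 → 334/647 = 0.51623

0.5162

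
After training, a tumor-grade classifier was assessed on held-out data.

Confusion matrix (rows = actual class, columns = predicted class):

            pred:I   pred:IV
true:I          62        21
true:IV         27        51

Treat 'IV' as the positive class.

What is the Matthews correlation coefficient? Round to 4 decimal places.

0.4029

MCC = (TP·TN − FP·FN) / √((TP+FP)(TP+FN)(TN+FP)(TN+FN))
Numerator = 51·62 − 21·27 = 2595
Denominator = √(72·78·83·89) = √41485392 = 6440.9155
MCC = 2595 / 6440.9155 = 0.4029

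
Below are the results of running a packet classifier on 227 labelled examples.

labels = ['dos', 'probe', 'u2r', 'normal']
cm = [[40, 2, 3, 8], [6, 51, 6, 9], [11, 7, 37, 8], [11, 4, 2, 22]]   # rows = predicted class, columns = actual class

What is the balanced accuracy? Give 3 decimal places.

Balanced accuracy = mean of per-class recall.
  dos: recall = 40/68 = 0.5882
  probe: recall = 51/64 = 0.7969
  u2r: recall = 37/48 = 0.7708
  normal: recall = 22/47 = 0.4681
Mean = (0.5882 + 0.7969 + 0.7708 + 0.4681) / 4 = 0.656

0.656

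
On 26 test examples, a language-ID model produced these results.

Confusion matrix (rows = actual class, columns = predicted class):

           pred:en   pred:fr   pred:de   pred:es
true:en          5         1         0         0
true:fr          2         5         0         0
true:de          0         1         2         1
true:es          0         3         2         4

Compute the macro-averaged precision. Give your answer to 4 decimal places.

0.6286

Per-class precision (TP/(TP+FP)):
  en: TP=5, FP=2+0+0=2 → 5/7 = 0.71429
  fr: TP=5, FP=1+1+3=5 → 5/10 = 0.50000
  de: TP=2, FP=0+0+2=2 → 2/4 = 0.50000
  es: TP=4, FP=0+0+1=1 → 4/5 = 0.80000
Macro-precision = mean = (0.71429 + 0.50000 + 0.50000 + 0.80000) / 4 = 0.6286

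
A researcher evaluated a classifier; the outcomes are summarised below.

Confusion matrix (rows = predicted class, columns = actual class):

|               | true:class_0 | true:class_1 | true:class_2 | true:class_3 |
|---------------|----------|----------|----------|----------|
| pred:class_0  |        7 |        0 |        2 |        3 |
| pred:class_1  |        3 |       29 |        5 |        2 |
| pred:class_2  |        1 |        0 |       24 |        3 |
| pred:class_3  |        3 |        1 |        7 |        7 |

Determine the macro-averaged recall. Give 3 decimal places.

0.641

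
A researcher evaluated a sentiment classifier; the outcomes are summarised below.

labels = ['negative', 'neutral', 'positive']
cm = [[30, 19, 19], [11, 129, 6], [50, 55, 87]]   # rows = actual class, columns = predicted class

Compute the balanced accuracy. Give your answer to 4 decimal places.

Balanced accuracy = mean of per-class recall.
  negative: recall = 30/68 = 0.44118
  neutral: recall = 129/146 = 0.88356
  positive: recall = 87/192 = 0.45313
Mean = (0.44118 + 0.88356 + 0.45313) / 3 = 0.5926

0.5926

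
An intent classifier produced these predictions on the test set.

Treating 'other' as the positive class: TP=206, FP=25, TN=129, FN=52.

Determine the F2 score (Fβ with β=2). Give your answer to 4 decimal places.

0.8155

Fβ = (1+β²)·TP / ((1+β²)·TP + β²·FN + FP), with β²=4
= 5·206 / (5·206 + 4·52 + 25) = 0.8155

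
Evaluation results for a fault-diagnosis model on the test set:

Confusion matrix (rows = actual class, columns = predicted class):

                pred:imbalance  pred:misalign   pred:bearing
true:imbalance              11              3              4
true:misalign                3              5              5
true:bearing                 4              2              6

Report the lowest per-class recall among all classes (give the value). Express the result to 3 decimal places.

Per-class recall (TP/(TP+FN)):
  imbalance: TP=11, FN=3+4=7 → 11/18 = 0.6111
  misalign: TP=5, FN=3+5=8 → 5/13 = 0.3846
  bearing: TP=6, FN=4+2=6 → 6/12 = 0.5000
Lowest is class 'misalign' with recall = 0.385.

0.385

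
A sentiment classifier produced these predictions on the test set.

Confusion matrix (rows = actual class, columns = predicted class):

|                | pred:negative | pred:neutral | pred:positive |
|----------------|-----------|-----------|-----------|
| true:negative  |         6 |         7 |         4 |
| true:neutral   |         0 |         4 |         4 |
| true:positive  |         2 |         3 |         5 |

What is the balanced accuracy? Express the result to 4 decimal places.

0.4510

Balanced accuracy = mean of per-class recall.
  negative: recall = 6/17 = 0.35294
  neutral: recall = 4/8 = 0.50000
  positive: recall = 5/10 = 0.50000
Mean = (0.35294 + 0.50000 + 0.50000) / 3 = 0.4510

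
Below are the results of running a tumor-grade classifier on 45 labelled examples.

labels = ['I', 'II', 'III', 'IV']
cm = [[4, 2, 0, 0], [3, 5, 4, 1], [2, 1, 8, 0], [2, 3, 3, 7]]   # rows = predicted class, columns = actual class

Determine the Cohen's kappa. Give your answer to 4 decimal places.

0.3828

Observed agreement pₒ = trace/N = 24/45 = 0.53333
Expected agreement pₑ = Σ (rowᵢ·colᵢ)/N² = (11·6 + 11·13 + 15·11 + 8·15)/45² = 0.24395
κ = (pₒ − pₑ)/(1 − pₑ) = (0.53333 − 0.24395)/(1 − 0.24395) = 0.3828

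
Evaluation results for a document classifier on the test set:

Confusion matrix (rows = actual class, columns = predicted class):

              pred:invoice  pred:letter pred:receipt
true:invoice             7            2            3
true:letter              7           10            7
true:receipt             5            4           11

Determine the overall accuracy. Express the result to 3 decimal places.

0.500

Accuracy = trace / total = (7+10+11=28) / 56 = 28/56 = 0.500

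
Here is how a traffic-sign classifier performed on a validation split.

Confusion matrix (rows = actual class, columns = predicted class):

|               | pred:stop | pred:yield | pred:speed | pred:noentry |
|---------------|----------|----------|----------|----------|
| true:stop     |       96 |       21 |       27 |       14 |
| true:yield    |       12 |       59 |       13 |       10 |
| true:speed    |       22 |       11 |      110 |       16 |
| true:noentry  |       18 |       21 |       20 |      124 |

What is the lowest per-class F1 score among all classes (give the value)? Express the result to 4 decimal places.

Per-class F1 score (2·TP/(2·TP+FP+FN)):
  stop: TP=96, FP=12+22+18=52, FN=21+27+14=62 → 192/306 = 0.62745
  yield: TP=59, FP=21+11+21=53, FN=12+13+10=35 → 118/206 = 0.57282
  speed: TP=110, FP=27+13+20=60, FN=22+11+16=49 → 220/329 = 0.66869
  noentry: TP=124, FP=14+10+16=40, FN=18+21+20=59 → 248/347 = 0.71470
Lowest is class 'yield' with F1 score = 0.5728.

0.5728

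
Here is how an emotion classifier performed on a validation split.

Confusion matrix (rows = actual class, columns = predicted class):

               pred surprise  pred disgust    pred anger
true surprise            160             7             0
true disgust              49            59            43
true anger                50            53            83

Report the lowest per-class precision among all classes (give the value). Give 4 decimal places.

0.4958

Per-class precision (TP/(TP+FP)):
  surprise: TP=160, FP=49+50=99 → 160/259 = 0.61776
  disgust: TP=59, FP=7+53=60 → 59/119 = 0.49580
  anger: TP=83, FP=0+43=43 → 83/126 = 0.65873
Lowest is class 'disgust' with precision = 0.4958.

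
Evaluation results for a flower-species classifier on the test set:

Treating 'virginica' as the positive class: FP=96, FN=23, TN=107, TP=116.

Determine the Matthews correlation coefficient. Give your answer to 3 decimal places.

0.366

MCC = (TP·TN − FP·FN) / √((TP+FP)(TP+FN)(TN+FP)(TN+FN))
Numerator = 116·107 − 96·23 = 10204
Denominator = √(212·139·203·130) = √777660520 = 27886.5652
MCC = 10204 / 27886.5652 = 0.366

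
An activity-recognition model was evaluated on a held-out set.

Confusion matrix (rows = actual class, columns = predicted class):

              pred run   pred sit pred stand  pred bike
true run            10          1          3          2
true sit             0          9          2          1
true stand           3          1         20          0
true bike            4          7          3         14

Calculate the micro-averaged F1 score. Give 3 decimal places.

0.663

Micro-averaging pools counts across classes: ΣTP=53, ΣFP=27, ΣFN=27.
Micro-F1 score = 2·TP/(2·TP+FP+FN) on pooled counts = 0.663 (equals overall accuracy in single-label multiclass).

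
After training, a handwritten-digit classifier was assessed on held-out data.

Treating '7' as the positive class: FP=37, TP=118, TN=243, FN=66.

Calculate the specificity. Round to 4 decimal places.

0.8679

Specificity = TN/(TN+FP) = 243/(243+37) = 0.8679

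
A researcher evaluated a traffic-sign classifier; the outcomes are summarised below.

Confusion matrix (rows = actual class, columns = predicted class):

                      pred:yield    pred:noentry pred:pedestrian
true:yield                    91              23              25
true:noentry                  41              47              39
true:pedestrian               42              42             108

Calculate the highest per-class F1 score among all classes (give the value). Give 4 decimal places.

Per-class F1 score (2·TP/(2·TP+FP+FN)):
  yield: TP=91, FP=41+42=83, FN=23+25=48 → 182/313 = 0.58147
  noentry: TP=47, FP=23+42=65, FN=41+39=80 → 94/239 = 0.39331
  pedestrian: TP=108, FP=25+39=64, FN=42+42=84 → 216/364 = 0.59341
Highest is class 'pedestrian' with F1 score = 0.5934.

0.5934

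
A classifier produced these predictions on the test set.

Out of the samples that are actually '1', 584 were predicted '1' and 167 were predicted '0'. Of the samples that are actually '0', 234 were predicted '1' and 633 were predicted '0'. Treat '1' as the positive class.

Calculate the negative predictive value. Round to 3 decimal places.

NPV = TN/(TN+FN) = 633/(633+167) = 0.791

0.791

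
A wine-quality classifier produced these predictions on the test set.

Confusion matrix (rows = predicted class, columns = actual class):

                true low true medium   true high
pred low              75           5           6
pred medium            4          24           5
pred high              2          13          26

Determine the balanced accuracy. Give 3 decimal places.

0.733

Balanced accuracy = mean of per-class recall.
  low: recall = 75/81 = 0.9259
  medium: recall = 24/42 = 0.5714
  high: recall = 26/37 = 0.7027
Mean = (0.9259 + 0.5714 + 0.7027) / 3 = 0.733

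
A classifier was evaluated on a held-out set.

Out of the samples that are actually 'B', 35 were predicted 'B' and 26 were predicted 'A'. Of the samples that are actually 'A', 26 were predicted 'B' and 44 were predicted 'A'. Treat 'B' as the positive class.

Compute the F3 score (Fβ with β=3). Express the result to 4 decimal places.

Fβ = (1+β²)·TP / ((1+β²)·TP + β²·FN + FP), with β²=9
= 10·35 / (10·35 + 9·26 + 26) = 0.5738

0.5738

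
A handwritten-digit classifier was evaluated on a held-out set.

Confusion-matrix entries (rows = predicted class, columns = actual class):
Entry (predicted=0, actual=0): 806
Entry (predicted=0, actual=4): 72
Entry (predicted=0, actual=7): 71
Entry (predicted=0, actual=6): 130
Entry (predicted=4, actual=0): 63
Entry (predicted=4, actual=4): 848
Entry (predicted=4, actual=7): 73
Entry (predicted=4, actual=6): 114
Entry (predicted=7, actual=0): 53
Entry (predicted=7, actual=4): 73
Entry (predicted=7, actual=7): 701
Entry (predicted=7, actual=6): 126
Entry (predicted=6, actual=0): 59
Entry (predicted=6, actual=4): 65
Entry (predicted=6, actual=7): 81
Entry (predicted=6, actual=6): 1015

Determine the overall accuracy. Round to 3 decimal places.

0.775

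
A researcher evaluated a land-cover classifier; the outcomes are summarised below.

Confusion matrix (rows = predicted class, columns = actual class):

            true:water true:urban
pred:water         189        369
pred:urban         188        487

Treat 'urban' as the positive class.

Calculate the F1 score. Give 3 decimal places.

0.636

Precision = TP/(TP+FP) = 487/675 = 0.7215
Recall = TP/(TP+FN) = 487/856 = 0.5689
F1 = 2·TP/(2·TP+FP+FN) = 974/1531 = 0.636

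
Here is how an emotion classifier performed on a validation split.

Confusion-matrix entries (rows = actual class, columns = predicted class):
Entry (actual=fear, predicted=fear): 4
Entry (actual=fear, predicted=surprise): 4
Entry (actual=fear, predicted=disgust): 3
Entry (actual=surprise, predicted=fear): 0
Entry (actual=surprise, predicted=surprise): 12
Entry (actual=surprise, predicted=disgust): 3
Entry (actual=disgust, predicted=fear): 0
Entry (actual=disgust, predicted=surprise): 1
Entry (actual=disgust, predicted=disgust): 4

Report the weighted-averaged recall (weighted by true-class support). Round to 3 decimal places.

0.645

Per-class recall (TP/(TP+FN)):
  fear: TP=4, FN=4+3=7 → 4/11 = 0.3636
  surprise: TP=12, FN=0+3=3 → 12/15 = 0.8000
  disgust: TP=4, FN=0+1=1 → 4/5 = 0.8000
Weighted-recall = Σ (supportᵢ/N)·recallᵢ with N=31: (11/31)·0.3636 + (15/31)·0.8000 + (5/31)·0.8000 = 0.645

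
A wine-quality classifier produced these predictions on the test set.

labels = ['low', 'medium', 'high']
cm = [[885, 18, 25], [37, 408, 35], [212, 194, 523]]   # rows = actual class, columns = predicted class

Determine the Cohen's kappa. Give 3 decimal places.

0.659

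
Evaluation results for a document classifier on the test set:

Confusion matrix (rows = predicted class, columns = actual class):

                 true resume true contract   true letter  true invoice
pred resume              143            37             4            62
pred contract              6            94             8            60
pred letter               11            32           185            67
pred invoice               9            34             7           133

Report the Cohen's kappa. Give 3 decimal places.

0.501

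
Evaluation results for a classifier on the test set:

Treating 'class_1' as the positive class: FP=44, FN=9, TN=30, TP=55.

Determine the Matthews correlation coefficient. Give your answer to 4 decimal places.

MCC = (TP·TN − FP·FN) / √((TP+FP)(TP+FN)(TN+FP)(TN+FN))
Numerator = 55·30 − 44·9 = 1254
Denominator = √(99·64·74·39) = √18285696 = 4276.1777
MCC = 1254 / 4276.1777 = 0.2933

0.2933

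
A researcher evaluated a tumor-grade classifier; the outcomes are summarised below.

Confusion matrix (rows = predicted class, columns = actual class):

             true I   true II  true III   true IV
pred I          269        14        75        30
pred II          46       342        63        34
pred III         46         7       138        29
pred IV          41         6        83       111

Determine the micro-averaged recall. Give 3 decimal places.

Micro-averaging pools counts across classes: ΣTP=860, ΣFP=474, ΣFN=474.
Micro-recall = TP/(TP+FN) on pooled counts = 0.645 (equals overall accuracy in single-label multiclass).

0.645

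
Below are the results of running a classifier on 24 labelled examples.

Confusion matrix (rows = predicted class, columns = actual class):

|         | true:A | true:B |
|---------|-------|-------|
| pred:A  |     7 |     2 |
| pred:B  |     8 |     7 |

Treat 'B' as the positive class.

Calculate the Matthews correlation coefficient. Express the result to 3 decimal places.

MCC = (TP·TN − FP·FN) / √((TP+FP)(TP+FN)(TN+FP)(TN+FN))
Numerator = 7·7 − 8·2 = 33
Denominator = √(15·9·15·9) = √18225 = 135.0000
MCC = 33 / 135.0000 = 0.244

0.244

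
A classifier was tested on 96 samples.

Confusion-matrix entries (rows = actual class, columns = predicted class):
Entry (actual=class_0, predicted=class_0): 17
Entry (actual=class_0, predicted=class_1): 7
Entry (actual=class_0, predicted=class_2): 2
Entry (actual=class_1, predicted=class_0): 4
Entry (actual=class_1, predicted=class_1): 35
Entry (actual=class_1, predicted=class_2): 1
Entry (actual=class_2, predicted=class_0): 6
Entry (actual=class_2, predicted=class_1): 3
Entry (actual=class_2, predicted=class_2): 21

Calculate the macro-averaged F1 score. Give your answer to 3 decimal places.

0.748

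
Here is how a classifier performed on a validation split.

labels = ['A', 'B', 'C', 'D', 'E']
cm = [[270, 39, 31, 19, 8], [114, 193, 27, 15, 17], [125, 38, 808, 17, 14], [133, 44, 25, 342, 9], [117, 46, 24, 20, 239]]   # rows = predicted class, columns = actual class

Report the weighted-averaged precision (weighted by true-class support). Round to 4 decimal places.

0.6932

Per-class precision (TP/(TP+FP)):
  A: TP=270, FP=39+31+19+8=97 → 270/367 = 0.73569
  B: TP=193, FP=114+27+15+17=173 → 193/366 = 0.52732
  C: TP=808, FP=125+38+17+14=194 → 808/1002 = 0.80639
  D: TP=342, FP=133+44+25+9=211 → 342/553 = 0.61844
  E: TP=239, FP=117+46+24+20=207 → 239/446 = 0.53587
Weighted-precision = Σ (supportᵢ/N)·precisionᵢ with N=2734: (759/2734)·0.73569 + (360/2734)·0.52732 + (915/2734)·0.80639 + (413/2734)·0.61844 + (287/2734)·0.53587 = 0.6932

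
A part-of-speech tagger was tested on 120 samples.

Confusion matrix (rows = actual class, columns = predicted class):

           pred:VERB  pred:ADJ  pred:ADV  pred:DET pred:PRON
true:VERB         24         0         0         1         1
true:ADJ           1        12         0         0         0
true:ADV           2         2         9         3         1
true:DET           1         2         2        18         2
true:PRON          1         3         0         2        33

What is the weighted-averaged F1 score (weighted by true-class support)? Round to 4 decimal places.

Per-class F1 score (2·TP/(2·TP+FP+FN)):
  VERB: TP=24, FP=1+2+1+1=5, FN=0+0+1+1=2 → 48/55 = 0.87273
  ADJ: TP=12, FP=0+2+2+3=7, FN=1+0+0+0=1 → 24/32 = 0.75000
  ADV: TP=9, FP=0+0+2+0=2, FN=2+2+3+1=8 → 18/28 = 0.64286
  DET: TP=18, FP=1+0+3+2=6, FN=1+2+2+2=7 → 36/49 = 0.73469
  PRON: TP=33, FP=1+0+1+2=4, FN=1+3+0+2=6 → 66/76 = 0.86842
Weighted-F1 score = Σ (supportᵢ/N)·F1 scoreᵢ with N=120: (26/120)·0.87273 + (13/120)·0.75000 + (17/120)·0.64286 + (25/120)·0.73469 + (39/120)·0.86842 = 0.7967

0.7967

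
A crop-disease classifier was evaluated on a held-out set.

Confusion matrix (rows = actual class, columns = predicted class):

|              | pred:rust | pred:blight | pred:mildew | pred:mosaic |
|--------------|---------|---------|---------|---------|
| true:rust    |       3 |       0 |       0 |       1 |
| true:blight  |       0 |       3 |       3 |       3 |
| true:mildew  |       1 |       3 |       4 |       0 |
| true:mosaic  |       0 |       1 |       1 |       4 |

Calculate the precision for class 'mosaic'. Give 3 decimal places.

Treat 'mosaic' as positive and all other classes as negative.
precision = TP/(TP+FP).
mosaic: TP=4, FP=1+3+0=4 → 4/8 = 0.5000

0.500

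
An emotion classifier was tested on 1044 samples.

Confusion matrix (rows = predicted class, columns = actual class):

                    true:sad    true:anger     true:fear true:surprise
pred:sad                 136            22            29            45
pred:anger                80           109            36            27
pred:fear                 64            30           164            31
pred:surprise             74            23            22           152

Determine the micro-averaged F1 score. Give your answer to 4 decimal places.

Micro-averaging pools counts across classes: ΣTP=561, ΣFP=483, ΣFN=483.
Micro-F1 score = 2·TP/(2·TP+FP+FN) on pooled counts = 0.5374 (equals overall accuracy in single-label multiclass).

0.5374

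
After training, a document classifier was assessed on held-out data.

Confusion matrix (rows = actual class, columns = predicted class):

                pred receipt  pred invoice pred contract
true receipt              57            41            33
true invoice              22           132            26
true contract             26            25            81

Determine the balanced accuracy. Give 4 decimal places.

Balanced accuracy = mean of per-class recall.
  receipt: recall = 57/131 = 0.43511
  invoice: recall = 132/180 = 0.73333
  contract: recall = 81/132 = 0.61364
Mean = (0.43511 + 0.73333 + 0.61364) / 3 = 0.5940

0.5940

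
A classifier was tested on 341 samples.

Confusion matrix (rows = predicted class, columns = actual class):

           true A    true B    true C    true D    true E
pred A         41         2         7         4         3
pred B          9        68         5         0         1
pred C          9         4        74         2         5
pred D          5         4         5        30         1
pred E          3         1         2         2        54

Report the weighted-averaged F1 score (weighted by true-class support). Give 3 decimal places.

Per-class F1 score (2·TP/(2·TP+FP+FN)):
  A: TP=41, FP=2+7+4+3=16, FN=9+9+5+3=26 → 82/124 = 0.6613
  B: TP=68, FP=9+5+0+1=15, FN=2+4+4+1=11 → 136/162 = 0.8395
  C: TP=74, FP=9+4+2+5=20, FN=7+5+5+2=19 → 148/187 = 0.7914
  D: TP=30, FP=5+4+5+1=15, FN=4+0+2+2=8 → 60/83 = 0.7229
  E: TP=54, FP=3+1+2+2=8, FN=3+1+5+1=10 → 108/126 = 0.8571
Weighted-F1 score = Σ (supportᵢ/N)·F1 scoreᵢ with N=341: (67/341)·0.6613 + (79/341)·0.8395 + (93/341)·0.7914 + (38/341)·0.7229 + (64/341)·0.8571 = 0.782

0.782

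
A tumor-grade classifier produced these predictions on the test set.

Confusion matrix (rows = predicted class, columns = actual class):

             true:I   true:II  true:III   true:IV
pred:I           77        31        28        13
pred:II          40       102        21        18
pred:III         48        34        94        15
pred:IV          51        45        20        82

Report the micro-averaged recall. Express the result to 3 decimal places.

0.494

Micro-averaging pools counts across classes: ΣTP=355, ΣFP=364, ΣFN=364.
Micro-recall = TP/(TP+FN) on pooled counts = 0.494 (equals overall accuracy in single-label multiclass).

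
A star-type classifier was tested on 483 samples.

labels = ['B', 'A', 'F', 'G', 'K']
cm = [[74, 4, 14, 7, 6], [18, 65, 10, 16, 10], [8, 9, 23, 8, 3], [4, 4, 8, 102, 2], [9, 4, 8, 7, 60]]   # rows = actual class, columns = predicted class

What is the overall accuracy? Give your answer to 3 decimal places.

0.671

Accuracy = trace / total = (74+65+23+102+60=324) / 483 = 324/483 = 0.671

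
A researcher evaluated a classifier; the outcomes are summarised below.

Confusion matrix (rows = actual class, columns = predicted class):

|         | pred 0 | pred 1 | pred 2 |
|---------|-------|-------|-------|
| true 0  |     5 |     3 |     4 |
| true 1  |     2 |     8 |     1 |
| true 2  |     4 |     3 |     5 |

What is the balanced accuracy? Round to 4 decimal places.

Balanced accuracy = mean of per-class recall.
  0: recall = 5/12 = 0.41667
  1: recall = 8/11 = 0.72727
  2: recall = 5/12 = 0.41667
Mean = (0.41667 + 0.72727 + 0.41667) / 3 = 0.5202

0.5202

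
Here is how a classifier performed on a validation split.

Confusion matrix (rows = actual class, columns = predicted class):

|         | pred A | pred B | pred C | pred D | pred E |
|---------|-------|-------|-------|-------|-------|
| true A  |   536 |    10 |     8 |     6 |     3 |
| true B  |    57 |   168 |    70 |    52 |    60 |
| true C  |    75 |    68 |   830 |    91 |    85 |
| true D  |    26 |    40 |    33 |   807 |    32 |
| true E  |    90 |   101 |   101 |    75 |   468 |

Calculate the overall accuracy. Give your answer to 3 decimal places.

Accuracy = trace / total = (536+168+830+807+468=2809) / 3892 = 2809/3892 = 0.722

0.722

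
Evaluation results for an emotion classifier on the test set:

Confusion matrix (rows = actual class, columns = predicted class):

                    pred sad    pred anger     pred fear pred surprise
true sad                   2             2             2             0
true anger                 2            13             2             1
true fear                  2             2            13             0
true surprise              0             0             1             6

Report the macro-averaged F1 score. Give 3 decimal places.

0.669

Per-class F1 score (2·TP/(2·TP+FP+FN)):
  sad: TP=2, FP=2+2+0=4, FN=2+2+0=4 → 4/12 = 0.3333
  anger: TP=13, FP=2+2+0=4, FN=2+2+1=5 → 26/35 = 0.7429
  fear: TP=13, FP=2+2+1=5, FN=2+2+0=4 → 26/35 = 0.7429
  surprise: TP=6, FP=0+1+0=1, FN=0+0+1=1 → 12/14 = 0.8571
Macro-F1 score = mean = (0.3333 + 0.7429 + 0.7429 + 0.8571) / 4 = 0.669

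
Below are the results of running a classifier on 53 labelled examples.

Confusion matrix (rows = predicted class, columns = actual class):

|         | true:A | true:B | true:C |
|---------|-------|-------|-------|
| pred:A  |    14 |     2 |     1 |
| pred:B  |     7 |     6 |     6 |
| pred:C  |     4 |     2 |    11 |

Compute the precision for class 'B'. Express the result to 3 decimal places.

0.316

Treat 'B' as positive and all other classes as negative.
precision = TP/(TP+FP).
B: TP=6, FP=7+6=13 → 6/19 = 0.3158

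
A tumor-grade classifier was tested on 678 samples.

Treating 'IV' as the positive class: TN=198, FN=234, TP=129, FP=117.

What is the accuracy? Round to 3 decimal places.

0.482

Accuracy = (TP+TN)/N = (129+198)/678 = 0.482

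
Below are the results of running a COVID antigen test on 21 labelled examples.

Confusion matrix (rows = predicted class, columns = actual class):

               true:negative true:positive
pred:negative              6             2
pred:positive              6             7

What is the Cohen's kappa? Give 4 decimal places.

Observed agreement pₒ = trace/N = 13/21 = 0.61905
Expected agreement pₑ = Σ (rowᵢ·colᵢ)/N² = (12·8 + 9·13)/21² = 0.48299
κ = (pₒ − pₑ)/(1 − pₑ) = (0.61905 − 0.48299)/(1 − 0.48299) = 0.2632

0.2632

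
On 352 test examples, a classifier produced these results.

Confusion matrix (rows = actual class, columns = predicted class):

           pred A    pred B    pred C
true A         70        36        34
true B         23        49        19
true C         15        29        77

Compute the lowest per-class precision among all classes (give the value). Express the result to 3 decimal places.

0.430

Per-class precision (TP/(TP+FP)):
  A: TP=70, FP=23+15=38 → 70/108 = 0.6481
  B: TP=49, FP=36+29=65 → 49/114 = 0.4298
  C: TP=77, FP=34+19=53 → 77/130 = 0.5923
Lowest is class 'B' with precision = 0.430.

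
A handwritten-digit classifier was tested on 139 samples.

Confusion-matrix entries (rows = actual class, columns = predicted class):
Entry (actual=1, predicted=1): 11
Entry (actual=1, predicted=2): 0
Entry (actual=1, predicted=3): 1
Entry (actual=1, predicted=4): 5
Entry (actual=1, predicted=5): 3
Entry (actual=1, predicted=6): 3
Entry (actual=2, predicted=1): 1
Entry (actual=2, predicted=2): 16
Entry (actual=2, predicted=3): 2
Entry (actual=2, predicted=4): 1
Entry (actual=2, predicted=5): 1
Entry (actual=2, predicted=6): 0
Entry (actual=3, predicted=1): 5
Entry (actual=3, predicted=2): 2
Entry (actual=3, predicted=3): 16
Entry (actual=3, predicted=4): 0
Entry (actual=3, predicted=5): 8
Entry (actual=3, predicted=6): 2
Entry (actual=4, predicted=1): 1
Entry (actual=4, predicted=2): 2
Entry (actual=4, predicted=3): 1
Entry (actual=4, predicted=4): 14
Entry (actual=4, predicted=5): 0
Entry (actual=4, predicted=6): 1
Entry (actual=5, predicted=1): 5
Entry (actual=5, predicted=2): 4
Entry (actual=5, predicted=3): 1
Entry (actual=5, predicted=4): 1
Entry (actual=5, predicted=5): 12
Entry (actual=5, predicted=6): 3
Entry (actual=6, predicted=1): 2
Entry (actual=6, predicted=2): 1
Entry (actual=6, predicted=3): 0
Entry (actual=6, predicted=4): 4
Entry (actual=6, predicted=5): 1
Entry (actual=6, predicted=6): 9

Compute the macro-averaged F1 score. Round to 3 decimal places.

Per-class F1 score (2·TP/(2·TP+FP+FN)):
  1: TP=11, FP=1+5+1+5+2=14, FN=0+1+5+3+3=12 → 22/48 = 0.4583
  2: TP=16, FP=0+2+2+4+1=9, FN=1+2+1+1+0=5 → 32/46 = 0.6957
  3: TP=16, FP=1+2+1+1+0=5, FN=5+2+0+8+2=17 → 32/54 = 0.5926
  4: TP=14, FP=5+1+0+1+4=11, FN=1+2+1+0+1=5 → 28/44 = 0.6364
  5: TP=12, FP=3+1+8+0+1=13, FN=5+4+1+1+3=14 → 24/51 = 0.4706
  6: TP=9, FP=3+0+2+1+3=9, FN=2+1+0+4+1=8 → 18/35 = 0.5143
Macro-F1 score = mean = (0.4583 + 0.6957 + 0.5926 + 0.6364 + 0.4706 + 0.5143) / 6 = 0.561

0.561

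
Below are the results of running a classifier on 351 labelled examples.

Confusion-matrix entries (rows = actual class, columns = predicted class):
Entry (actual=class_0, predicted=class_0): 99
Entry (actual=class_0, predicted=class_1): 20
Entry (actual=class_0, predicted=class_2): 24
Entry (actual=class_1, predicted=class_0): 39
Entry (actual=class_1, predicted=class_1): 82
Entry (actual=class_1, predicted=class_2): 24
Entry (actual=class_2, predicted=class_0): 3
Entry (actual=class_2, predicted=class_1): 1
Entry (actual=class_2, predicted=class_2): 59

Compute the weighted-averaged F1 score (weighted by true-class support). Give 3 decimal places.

Per-class F1 score (2·TP/(2·TP+FP+FN)):
  class_0: TP=99, FP=39+3=42, FN=20+24=44 → 198/284 = 0.6972
  class_1: TP=82, FP=20+1=21, FN=39+24=63 → 164/248 = 0.6613
  class_2: TP=59, FP=24+24=48, FN=3+1=4 → 118/170 = 0.6941
Weighted-F1 score = Σ (supportᵢ/N)·F1 scoreᵢ with N=351: (143/351)·0.6972 + (145/351)·0.6613 + (63/351)·0.6941 = 0.682

0.682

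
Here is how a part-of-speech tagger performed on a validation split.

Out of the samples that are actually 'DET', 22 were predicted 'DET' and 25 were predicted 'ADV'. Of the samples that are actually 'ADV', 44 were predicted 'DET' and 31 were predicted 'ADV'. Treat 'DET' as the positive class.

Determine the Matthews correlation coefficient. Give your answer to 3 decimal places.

MCC = (TP·TN − FP·FN) / √((TP+FP)(TP+FN)(TN+FP)(TN+FN))
Numerator = 22·31 − 44·25 = -418
Denominator = √(66·47·75·56) = √13028400 = 3609.4875
MCC = -418 / 3609.4875 = -0.116

-0.116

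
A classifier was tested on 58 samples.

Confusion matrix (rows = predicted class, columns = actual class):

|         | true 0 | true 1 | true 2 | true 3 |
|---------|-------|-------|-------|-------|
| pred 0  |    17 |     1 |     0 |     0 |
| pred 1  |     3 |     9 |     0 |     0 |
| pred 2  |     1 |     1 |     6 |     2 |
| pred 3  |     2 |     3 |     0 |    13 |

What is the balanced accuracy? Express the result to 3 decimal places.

Balanced accuracy = mean of per-class recall.
  0: recall = 17/23 = 0.7391
  1: recall = 9/14 = 0.6429
  2: recall = 6/6 = 1.0000
  3: recall = 13/15 = 0.8667
Mean = (0.7391 + 0.6429 + 1.0000 + 0.8667) / 4 = 0.812

0.812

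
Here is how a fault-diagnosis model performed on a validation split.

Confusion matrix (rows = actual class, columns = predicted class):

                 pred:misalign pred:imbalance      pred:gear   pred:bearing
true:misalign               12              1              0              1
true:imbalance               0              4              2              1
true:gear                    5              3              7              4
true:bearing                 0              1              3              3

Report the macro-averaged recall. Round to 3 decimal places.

0.556

Per-class recall (TP/(TP+FN)):
  misalign: TP=12, FN=1+0+1=2 → 12/14 = 0.8571
  imbalance: TP=4, FN=0+2+1=3 → 4/7 = 0.5714
  gear: TP=7, FN=5+3+4=12 → 7/19 = 0.3684
  bearing: TP=3, FN=0+1+3=4 → 3/7 = 0.4286
Macro-recall = mean = (0.8571 + 0.5714 + 0.3684 + 0.4286) / 4 = 0.556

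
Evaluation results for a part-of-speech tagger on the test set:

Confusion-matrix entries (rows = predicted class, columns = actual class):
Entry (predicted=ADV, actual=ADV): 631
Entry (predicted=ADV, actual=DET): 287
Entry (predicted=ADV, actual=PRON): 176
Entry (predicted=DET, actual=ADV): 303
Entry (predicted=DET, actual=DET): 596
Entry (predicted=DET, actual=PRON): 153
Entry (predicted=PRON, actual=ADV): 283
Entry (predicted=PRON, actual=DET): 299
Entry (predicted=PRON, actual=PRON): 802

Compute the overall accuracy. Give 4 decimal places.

0.5748

Accuracy = trace / total = (631+596+802=2029) / 3530 = 2029/3530 = 0.5748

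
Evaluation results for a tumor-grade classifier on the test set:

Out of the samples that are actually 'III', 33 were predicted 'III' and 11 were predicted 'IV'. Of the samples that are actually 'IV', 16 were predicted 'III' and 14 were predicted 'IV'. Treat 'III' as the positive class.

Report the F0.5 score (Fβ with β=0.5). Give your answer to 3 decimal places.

Fβ = (1+β²)·TP / ((1+β²)·TP + β²·FN + FP), with β²=1/4
= 1.25·33 / (1.25·33 + 0.25·11 + 16) = 0.688

0.688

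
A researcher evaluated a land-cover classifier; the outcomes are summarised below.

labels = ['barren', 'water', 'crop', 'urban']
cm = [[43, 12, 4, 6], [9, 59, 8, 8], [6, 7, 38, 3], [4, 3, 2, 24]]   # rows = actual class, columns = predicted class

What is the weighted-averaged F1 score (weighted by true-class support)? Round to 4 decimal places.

0.6958

Per-class F1 score (2·TP/(2·TP+FP+FN)):
  barren: TP=43, FP=9+6+4=19, FN=12+4+6=22 → 86/127 = 0.67717
  water: TP=59, FP=12+7+3=22, FN=9+8+8=25 → 118/165 = 0.71515
  crop: TP=38, FP=4+8+2=14, FN=6+7+3=16 → 76/106 = 0.71698
  urban: TP=24, FP=6+8+3=17, FN=4+3+2=9 → 48/74 = 0.64865
Weighted-F1 score = Σ (supportᵢ/N)·F1 scoreᵢ with N=236: (65/236)·0.67717 + (84/236)·0.71515 + (54/236)·0.71698 + (33/236)·0.64865 = 0.6958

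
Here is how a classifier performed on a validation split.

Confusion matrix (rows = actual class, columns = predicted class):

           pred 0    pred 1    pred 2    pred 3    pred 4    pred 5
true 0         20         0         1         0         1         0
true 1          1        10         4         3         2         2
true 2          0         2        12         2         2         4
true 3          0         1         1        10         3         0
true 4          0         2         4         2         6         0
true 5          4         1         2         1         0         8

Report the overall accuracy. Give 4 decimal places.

Accuracy = trace / total = (20+10+12+10+6+8=66) / 111 = 66/111 = 0.5946

0.5946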